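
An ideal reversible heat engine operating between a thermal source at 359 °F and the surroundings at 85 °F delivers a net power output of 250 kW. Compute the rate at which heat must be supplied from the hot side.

T_H = 359 °F → (359 − 32) × 5/9 = 181.67 °C = 454.82 K.
T_C = 85 °F → (85 − 32) × 5/9 = 29.44 °C = 302.59 K.
Carnot efficiency: η = 1 − T_C/T_H = 1 − 302.59/454.82 = 0.3347.
Q_H = W/η = 250/0.3347 = 747 kW.

Q̇_H ≈ 747 kW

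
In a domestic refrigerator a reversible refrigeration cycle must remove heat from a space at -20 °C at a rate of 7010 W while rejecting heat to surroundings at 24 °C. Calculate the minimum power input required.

T_H = 24 °C → 24 + 273.15 = 297.15 K.
T_C = -20 °C → -20 + 273.15 = 253.15 K.
Carnot COP: COP_R = T_C/(T_H − T_C) = 253.15/44.00 = 5.7534.
W = Q_C/COP_R = 7010/5.7534 = 1218 W.

Ẇ_in ≈ 1218 W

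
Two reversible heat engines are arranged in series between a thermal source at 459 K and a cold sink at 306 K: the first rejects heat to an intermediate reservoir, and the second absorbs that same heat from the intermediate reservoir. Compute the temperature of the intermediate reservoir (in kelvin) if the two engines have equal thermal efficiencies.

Equal efficiencies require 1 − T_m/T_H = 1 − T_C/T_m, i.e. T_m/T_H = T_C/T_m, so T_m = √(T_H·T_C) = √(459.00 × 306.00) = 375 K.

T_m ≈ 375 K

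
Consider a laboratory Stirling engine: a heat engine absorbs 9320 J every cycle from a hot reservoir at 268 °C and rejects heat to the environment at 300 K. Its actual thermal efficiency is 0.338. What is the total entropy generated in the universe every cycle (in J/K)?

ΔS_univ ≈ 3.34 J/K

T_H = 268 °C → 268 + 273.15 = 541.15 K.
W = η·Q_H = 0.338 × 9320 = 3150 J, so Q_C = Q_H − W = 6170 J.
The hot reservoir loses entropy Q_H/T_H = 9320/541.15 = 17.22 J/K; the cold reservoir gains Q_C/T_C = 6170/300.00 = 20.57 J/K.
ΔS_univ = −Q_H/T_H + Q_C/T_C = 3.34 J/K (> 0, since η = 0.338 < η_Carnot = 0.446).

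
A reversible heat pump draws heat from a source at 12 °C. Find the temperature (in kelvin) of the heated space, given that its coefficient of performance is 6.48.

T_H ≈ 337 K

T_C = 12 °C → 12 + 273.15 = 285.15 K.
COP_HP = T_H/(T_H − T_C) ⇒ T_H = T_C·COP_HP/(COP_HP − 1) = 285.15 × 6.48/(6.48 − 1) = 337 K.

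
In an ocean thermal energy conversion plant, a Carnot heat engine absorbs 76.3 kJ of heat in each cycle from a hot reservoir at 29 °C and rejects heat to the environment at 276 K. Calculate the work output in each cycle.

T_H = 29 °C → 29 + 273.15 = 302.15 K.
For a reversible engine, η = 1 − T_C/T_H = 1 − 276.00/302.15 = 0.0865.
W = η·Q_H = 0.0865 × 76.3 = 6.603 kJ.

W ≈ 6.603 kJ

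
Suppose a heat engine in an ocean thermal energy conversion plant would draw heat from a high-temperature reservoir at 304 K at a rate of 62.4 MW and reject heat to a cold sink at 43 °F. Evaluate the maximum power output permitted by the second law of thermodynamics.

Ẇ_max ≈ 5.08 MW

T_C = 43 °F → (43 − 32) × 5/9 = 6.11 °C = 279.26 K.
By the Carnot theorem, η_max = 1 − T_C/T_H = 1 − 279.26/304.00 = 0.0814.
W_max = η_max · Q_H = 0.0814 × 62.4 = 5.08 MW.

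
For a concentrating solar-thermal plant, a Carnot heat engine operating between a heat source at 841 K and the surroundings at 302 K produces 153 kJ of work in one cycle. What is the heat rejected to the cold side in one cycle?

Carnot efficiency: η = 1 − T_C/T_H = 1 − 302.00/841.00 = 0.6409.
Since Q_C/Q_H = T_C/T_H and Q_H = W/η, Q_C = W·T_C/(T_H − T_C) = 153 × 302.00/539.00 = 85.7 kJ.

Q_C ≈ 85.7 kJ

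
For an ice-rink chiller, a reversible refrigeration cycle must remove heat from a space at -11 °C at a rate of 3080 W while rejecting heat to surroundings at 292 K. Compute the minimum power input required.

T_C = -11 °C → -11 + 273.15 = 262.15 K.
COP_R = T_C/(T_H − T_C) = 262.15/29.85 = 8.7822.
W = Q_C/COP_R = 3080/8.7822 = 351 W.

Ẇ_in ≈ 351 W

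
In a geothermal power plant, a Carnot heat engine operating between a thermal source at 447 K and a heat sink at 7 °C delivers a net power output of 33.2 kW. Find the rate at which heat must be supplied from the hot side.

Q̇_H ≈ 88.9 kW

T_C = 7 °C → 7 + 273.15 = 280.15 K.
Since the cycle is reversible, η = 1 − T_C/T_H = 1 − 280.15/447.00 = 0.3733.
Q_H = W/η = 33.2/0.3733 = 88.9 kW.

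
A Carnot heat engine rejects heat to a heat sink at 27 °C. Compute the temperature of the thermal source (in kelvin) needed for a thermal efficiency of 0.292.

T_C = 27 °C → 27 + 273.15 = 300.15 K.
From η = 1 − T_C/T_H, solving for T_H gives T_H = T_C/(1 − η) = 300.15/(1 − 0.292) = 424 K.

T_H ≈ 424 K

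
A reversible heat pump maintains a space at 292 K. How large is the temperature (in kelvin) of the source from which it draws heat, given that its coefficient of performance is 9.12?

COP_HP = T_H/(T_H − T_C) ⇒ T_C = T_H·(COP_HP − 1)/COP_HP = 292.00 × (9.12 − 1)/9.12 = 260 K.

T_C ≈ 260 K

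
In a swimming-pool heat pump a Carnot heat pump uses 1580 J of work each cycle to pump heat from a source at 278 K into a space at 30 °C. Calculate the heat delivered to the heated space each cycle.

Q_H ≈ 19000 J

T_H = 30 °C → 30 + 273.15 = 303.15 K.
For a reversible heat pump, COP_HP = T_H/(T_H − T_C) = 303.15/25.15 = 12.0537.
Q_H = COP_HP · W = 12.0537 × 1580 = 19000 J.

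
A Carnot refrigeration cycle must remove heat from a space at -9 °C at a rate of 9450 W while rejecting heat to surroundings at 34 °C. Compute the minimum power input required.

Ẇ_in ≈ 1540 W

T_H = 34 °C → 34 + 273.15 = 307.15 K.
T_C = -9 °C → -9 + 273.15 = 264.15 K.
COP_R = T_C/(T_H − T_C) = 264.15/43.00 = 6.1430.
W = Q_C/COP_R = 9450/6.1430 = 1540 W.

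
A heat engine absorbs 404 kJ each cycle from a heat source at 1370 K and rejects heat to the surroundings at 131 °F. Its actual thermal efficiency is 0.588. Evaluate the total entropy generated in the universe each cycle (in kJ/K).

ΔS_univ ≈ 0.212 kJ/K

T_C = 131 °F → (131 − 32) × 5/9 = 55.00 °C = 328.15 K.
W = η·Q_H = 0.588 × 404 = 237.6 kJ, so Q_C = Q_H − W = 166.4 kJ.
Reservoir entropy changes: ΔS_H = −Q_H/T_H = −404/1370.00 = -0.2949 kJ/K and ΔS_C = +Q_C/T_C = 166.4/328.15 = 0.5072 kJ/K.
ΔS_univ = −Q_H/T_H + Q_C/T_C = 0.212 kJ/K (> 0, since η = 0.588 < η_Carnot = 0.760).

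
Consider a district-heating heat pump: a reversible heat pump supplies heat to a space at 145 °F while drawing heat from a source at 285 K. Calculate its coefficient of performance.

COP_HP ≈ 6.60

T_H = 145 °F → (145 − 32) × 5/9 = 62.78 °C = 335.93 K.
The Carnot heat-pump COP is COP_HP = T_H/(T_H − T_C) = 335.93/(335.93 − 285.00) = 6.60.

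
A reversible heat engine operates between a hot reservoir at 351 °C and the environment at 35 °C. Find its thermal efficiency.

η ≈ 0.506

T_H = 351 °C → 351 + 273.15 = 624.15 K.
T_C = 35 °C → 35 + 273.15 = 308.15 K.
Since the cycle is reversible, η = 1 − T_C/T_H = 1 − 308.15/624.15 = 0.506.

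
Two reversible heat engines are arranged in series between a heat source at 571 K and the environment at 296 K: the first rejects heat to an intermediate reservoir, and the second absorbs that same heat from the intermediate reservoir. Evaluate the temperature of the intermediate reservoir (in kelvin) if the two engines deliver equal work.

For reversible stages Q_m = Q_H·(T_m/T_H). Setting W₁ = Q_H(1 − T_m/T_H) equal to W₂ = Q_m(1 − T_C/T_m) = Q_H·(T_m − T_C)/T_H gives T_H − T_m = T_m − T_C, so T_m = (T_H + T_C)/2 = (571.00 + 296.00)/2 = 434 K.

T_m ≈ 434 K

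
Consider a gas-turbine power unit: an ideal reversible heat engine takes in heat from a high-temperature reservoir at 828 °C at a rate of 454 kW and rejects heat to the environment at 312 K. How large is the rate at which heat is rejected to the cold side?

T_H = 828 °C → 828 + 273.15 = 1101.15 K.
η_rev = 1 − T_C/T_H = 1 − 312.00/1101.15 = 0.7167.
For a reversible cycle Q_C/Q_H = T_C/T_H, so Q_C = 454 × 312.00/1101.15 = 128.6 kW.

Q̇_C ≈ 128.6 kW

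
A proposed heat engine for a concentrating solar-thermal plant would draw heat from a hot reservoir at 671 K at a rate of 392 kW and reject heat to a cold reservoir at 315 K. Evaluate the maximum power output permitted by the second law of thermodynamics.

Ẇ_max ≈ 208.0 kW

No engine can exceed the Carnot limit: η_max = 1 − T_C/T_H = 1 − 315.00/671.00 = 0.5306.
W_max = η_max · Q_H = 0.5306 × 392 = 208.0 kW.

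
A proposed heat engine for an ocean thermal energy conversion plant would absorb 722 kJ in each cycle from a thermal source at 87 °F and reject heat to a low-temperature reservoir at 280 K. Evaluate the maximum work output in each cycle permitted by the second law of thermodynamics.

W_max ≈ 56.4 kJ

T_H = 87 °F → (87 − 32) × 5/9 = 30.56 °C = 303.71 K.
By the Carnot theorem, η_max = 1 − T_C/T_H = 1 − 280.00/303.71 = 0.0781.
W_max = η_max · Q_H = 0.0781 × 722 = 56.4 kJ.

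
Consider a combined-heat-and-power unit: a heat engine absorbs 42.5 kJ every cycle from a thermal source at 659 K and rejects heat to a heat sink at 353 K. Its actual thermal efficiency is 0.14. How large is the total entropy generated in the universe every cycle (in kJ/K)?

ΔS_univ ≈ 0.03905 kJ/K

W = η·Q_H = 0.14 × 42.5 = 5.950 kJ, so Q_C = Q_H − W = 36.55 kJ.
Entropy balance on the reservoirs: −Q_H/T_H = -0.06449 kJ/K, +Q_C/T_C = 0.1035 kJ/K.
ΔS_univ = −Q_H/T_H + Q_C/T_C = 0.03905 kJ/K (> 0, since η = 0.14 < η_Carnot = 0.464).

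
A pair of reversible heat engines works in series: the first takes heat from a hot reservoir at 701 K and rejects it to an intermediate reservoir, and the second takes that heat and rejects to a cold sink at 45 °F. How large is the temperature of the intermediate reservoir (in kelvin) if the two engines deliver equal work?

T_m ≈ 491 K

T_C = 45 °F → (45 − 32) × 5/9 = 7.22 °C = 280.37 K.
For reversible stages Q_m = Q_H·(T_m/T_H). Setting W₁ = Q_H(1 − T_m/T_H) equal to W₂ = Q_m(1 − T_C/T_m) = Q_H·(T_m − T_C)/T_H gives T_H − T_m = T_m − T_C, so T_m = (T_H + T_C)/2 = (701.00 + 280.37)/2 = 491 K.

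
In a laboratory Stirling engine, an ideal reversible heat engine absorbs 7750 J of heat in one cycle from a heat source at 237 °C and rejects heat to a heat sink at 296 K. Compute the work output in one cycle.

T_H = 237 °C → 237 + 273.15 = 510.15 K.
For a reversible engine, η = 1 − T_C/T_H = 1 − 296.00/510.15 = 0.4198.
W = η·Q_H = 0.4198 × 7750 = 3250 J.

W ≈ 3250 J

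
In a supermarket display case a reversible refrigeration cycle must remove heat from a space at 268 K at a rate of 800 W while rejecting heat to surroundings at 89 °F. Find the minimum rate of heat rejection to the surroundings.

Q̇_H ≈ 910 W

T_H = 89 °F → (89 − 32) × 5/9 = 31.67 °C = 304.82 K.
For a reversible cycle Q_H/Q_C = T_H/T_C, so Q_H = Q_C·T_H/T_C = 800 × 304.82/268.00 = 910 W.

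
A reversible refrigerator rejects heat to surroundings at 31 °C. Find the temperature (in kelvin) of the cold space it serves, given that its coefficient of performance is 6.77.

T_C ≈ 265 K

T_H = 31 °C → 31 + 273.15 = 304.15 K.
COP_R = T_C/(T_H − T_C) ⇒ T_C = T_H·COP_R/(1 + COP_R) = 304.15 × 6.77/(1 + 6.77) = 265 K.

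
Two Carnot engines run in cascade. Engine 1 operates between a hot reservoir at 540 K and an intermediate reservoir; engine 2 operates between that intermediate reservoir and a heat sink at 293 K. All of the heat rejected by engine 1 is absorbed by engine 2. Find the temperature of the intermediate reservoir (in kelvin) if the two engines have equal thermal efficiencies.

Equal efficiencies require 1 − T_m/T_H = 1 − T_C/T_m, i.e. T_m/T_H = T_C/T_m, so T_m = √(T_H·T_C) = √(540.00 × 293.00) = 398 K.

T_m ≈ 398 K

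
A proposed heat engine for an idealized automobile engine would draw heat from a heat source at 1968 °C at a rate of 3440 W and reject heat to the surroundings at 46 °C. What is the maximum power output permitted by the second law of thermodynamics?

Ẇ_max ≈ 2950 W

T_H = 1968 °C → 1968 + 273.15 = 2241.15 K.
T_C = 46 °C → 46 + 273.15 = 319.15 K.
The second-law ceiling is the Carnot efficiency, η_max = 1 − T_C/T_H = 1 − 319.15/2241.15 = 0.8576.
W_max = η_max · Q_H = 0.8576 × 3440 = 2950 W.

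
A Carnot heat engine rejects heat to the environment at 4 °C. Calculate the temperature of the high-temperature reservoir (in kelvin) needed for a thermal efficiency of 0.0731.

T_H ≈ 299 K

T_C = 4 °C → 4 + 273.15 = 277.15 K.
From η = 1 − T_C/T_H, solving for T_H gives T_H = T_C/(1 − η) = 277.15/(1 − 0.0731) = 299 K.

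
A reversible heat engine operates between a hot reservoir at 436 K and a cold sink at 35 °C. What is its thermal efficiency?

T_C = 35 °C → 35 + 273.15 = 308.15 K.
The Carnot efficiency is η = 1 − T_C/T_H = 1 − 308.15/436.00 = 0.293.

η ≈ 0.293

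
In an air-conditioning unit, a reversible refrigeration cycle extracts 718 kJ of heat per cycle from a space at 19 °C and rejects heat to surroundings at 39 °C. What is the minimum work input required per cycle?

T_H = 39 °C → 39 + 273.15 = 312.15 K.
T_C = 19 °C → 19 + 273.15 = 292.15 K.
For a reversible refrigerator, COP_R = T_C/(T_H − T_C) = 292.15/20.00 = 14.6075.
W = Q_C/COP_R = 718/14.6075 = 49.2 kJ.

W_in ≈ 49.2 kJ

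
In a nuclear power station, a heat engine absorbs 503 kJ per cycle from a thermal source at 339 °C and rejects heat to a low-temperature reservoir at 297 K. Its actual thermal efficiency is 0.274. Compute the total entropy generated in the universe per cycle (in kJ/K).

T_H = 339 °C → 339 + 273.15 = 612.15 K.
W = η·Q_H = 0.274 × 503 = 137.8 kJ, so Q_C = Q_H − W = 365.2 kJ.
The hot reservoir loses entropy Q_H/T_H = 503/612.15 = 0.8217 kJ/K; the cold reservoir gains Q_C/T_C = 365.2/297.00 = 1.230 kJ/K.
ΔS_univ = −Q_H/T_H + Q_C/T_C = 0.408 kJ/K (> 0, since η = 0.274 < η_Carnot = 0.515).

ΔS_univ ≈ 0.408 kJ/K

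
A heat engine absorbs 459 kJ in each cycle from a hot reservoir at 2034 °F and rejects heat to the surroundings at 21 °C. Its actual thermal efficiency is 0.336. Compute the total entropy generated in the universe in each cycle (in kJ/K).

ΔS_univ ≈ 0.705 kJ/K

T_H = 2034 °F → (2034 − 32) × 5/9 = 1112.22 °C = 1385.37 K.
T_C = 21 °C → 21 + 273.15 = 294.15 K.
W = η·Q_H = 0.336 × 459 = 154.2 kJ, so Q_C = Q_H − W = 304.8 kJ.
Reservoir entropy changes: ΔS_H = −Q_H/T_H = −459/1385.37 = -0.3313 kJ/K and ΔS_C = +Q_C/T_C = 304.8/294.15 = 1.036 kJ/K.
ΔS_univ = −Q_H/T_H + Q_C/T_C = 0.705 kJ/K (> 0, since η = 0.336 < η_Carnot = 0.788).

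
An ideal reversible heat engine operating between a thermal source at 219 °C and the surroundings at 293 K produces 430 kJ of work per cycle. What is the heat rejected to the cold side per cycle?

Q_C ≈ 633 kJ

T_H = 219 °C → 219 + 273.15 = 492.15 K.
Carnot efficiency: η = 1 − T_C/T_H = 1 − 293.00/492.15 = 0.4047.
Since Q_C/Q_H = T_C/T_H and Q_H = W/η, Q_C = W·T_C/(T_H − T_C) = 430 × 293.00/199.15 = 633 kJ.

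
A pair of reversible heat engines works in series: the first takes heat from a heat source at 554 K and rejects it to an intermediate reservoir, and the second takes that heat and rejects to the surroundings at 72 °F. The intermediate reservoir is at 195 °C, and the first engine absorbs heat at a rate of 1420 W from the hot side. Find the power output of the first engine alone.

T_C = 72 °F → (72 − 32) × 5/9 = 22.22 °C = 295.37 K.
T_m = 195 °C → 195 + 273.15 = 468.15 K.
First-stage efficiency η₁ = 1 − T_m/T_H = 1 − 468.15/554.00 = 0.1550.
W₁ = η₁·Q_H = 0.1550 × 1420 = 220 W.

Ẇ₁ ≈ 220 W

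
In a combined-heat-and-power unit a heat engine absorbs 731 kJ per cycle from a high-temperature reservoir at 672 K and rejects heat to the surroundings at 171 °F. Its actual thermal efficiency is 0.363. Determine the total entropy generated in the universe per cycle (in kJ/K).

T_C = 171 °F → (171 − 32) × 5/9 = 77.22 °C = 350.37 K.
W = η·Q_H = 0.363 × 731 = 265.4 kJ, so Q_C = Q_H − W = 465.6 kJ.
The hot reservoir loses entropy Q_H/T_H = 731/672.00 = 1.088 kJ/K; the cold reservoir gains Q_C/T_C = 465.6/350.37 = 1.329 kJ/K.
ΔS_univ = −Q_H/T_H + Q_C/T_C = 0.241 kJ/K (> 0, since η = 0.363 < η_Carnot = 0.479).

ΔS_univ ≈ 0.241 kJ/K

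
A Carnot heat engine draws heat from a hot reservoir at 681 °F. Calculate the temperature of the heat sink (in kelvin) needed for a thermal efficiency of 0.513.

T_H = 681 °F → (681 − 32) × 5/9 = 360.56 °C = 633.71 K.
From η = 1 − T_C/T_H, T_C = T_H·(1 − η) = 633.71 × (1 − 0.513) = 308.6 K.

T_C ≈ 308.6 K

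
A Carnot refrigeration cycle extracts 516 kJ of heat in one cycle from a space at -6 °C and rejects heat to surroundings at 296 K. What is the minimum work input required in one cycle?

W_in ≈ 55.7 kJ

T_C = -6 °C → -6 + 273.15 = 267.15 K.
For a reversible refrigerator, COP_R = T_C/(T_H − T_C) = 267.15/28.85 = 9.2600.
W = Q_C/COP_R = 516/9.2600 = 55.7 kJ.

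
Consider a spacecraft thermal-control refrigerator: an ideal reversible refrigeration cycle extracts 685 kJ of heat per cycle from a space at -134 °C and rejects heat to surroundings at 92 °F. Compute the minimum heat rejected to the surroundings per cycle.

T_H = 92 °F → (92 − 32) × 5/9 = 33.33 °C = 306.48 K.
T_C = -134 °C → -134 + 273.15 = 139.15 K.
For a reversible cycle Q_H/Q_C = T_H/T_C, so Q_H = Q_C·T_H/T_C = 685 × 306.48/139.15 = 1510 kJ.

Q_H ≈ 1510 kJ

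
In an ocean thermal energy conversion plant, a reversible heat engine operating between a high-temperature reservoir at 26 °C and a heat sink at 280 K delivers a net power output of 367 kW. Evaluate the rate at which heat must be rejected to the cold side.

Q̇_C ≈ 5370 kW

T_H = 26 °C → 26 + 273.15 = 299.15 K.
For a reversible engine, η = 1 − T_C/T_H = 1 − 280.00/299.15 = 0.0640.
Since Q_C/Q_H = T_C/T_H and Q_H = W/η, Q_C = W·T_C/(T_H − T_C) = 367 × 280.00/19.15 = 5370 kW.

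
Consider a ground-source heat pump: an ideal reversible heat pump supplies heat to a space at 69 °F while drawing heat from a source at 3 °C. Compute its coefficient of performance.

T_H = 69 °F → (69 − 32) × 5/9 = 20.56 °C = 293.71 K.
T_C = 3 °C → 3 + 273.15 = 276.15 K.
The Carnot heat-pump COP is COP_HP = T_H/(T_H − T_C) = 293.71/(293.71 − 276.15) = 16.73.

COP_HP ≈ 16.73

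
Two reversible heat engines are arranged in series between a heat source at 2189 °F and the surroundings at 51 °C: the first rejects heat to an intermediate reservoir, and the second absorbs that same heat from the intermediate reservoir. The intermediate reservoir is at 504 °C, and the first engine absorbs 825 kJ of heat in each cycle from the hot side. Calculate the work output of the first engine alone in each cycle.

T_H = 2189 °F → (2189 − 32) × 5/9 = 1198.33 °C = 1471.48 K.
T_C = 51 °C → 51 + 273.15 = 324.15 K.
T_m = 504 °C → 504 + 273.15 = 777.15 K.
First-stage efficiency η₁ = 1 − T_m/T_H = 1 − 777.15/1471.48 = 0.4719.
W₁ = η₁·Q_H = 0.4719 × 825 = 389 kJ.

W₁ ≈ 389 kJ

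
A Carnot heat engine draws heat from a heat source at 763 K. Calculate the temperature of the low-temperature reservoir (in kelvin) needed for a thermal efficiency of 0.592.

T_C ≈ 311 K

From η = 1 − T_C/T_H, T_C = T_H·(1 − η) = 763.00 × (1 − 0.592) = 311 K.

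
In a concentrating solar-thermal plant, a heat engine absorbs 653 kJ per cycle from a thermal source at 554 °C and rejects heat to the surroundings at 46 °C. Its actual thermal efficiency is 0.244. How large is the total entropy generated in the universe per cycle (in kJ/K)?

ΔS_univ ≈ 0.757 kJ/K

T_H = 554 °C → 554 + 273.15 = 827.15 K.
T_C = 46 °C → 46 + 273.15 = 319.15 K.
W = η·Q_H = 0.244 × 653 = 159.3 kJ, so Q_C = Q_H − W = 493.7 kJ.
Entropy balance on the reservoirs: −Q_H/T_H = -0.7895 kJ/K, +Q_C/T_C = 1.547 kJ/K.
ΔS_univ = −Q_H/T_H + Q_C/T_C = 0.757 kJ/K (> 0, since η = 0.244 < η_Carnot = 0.614).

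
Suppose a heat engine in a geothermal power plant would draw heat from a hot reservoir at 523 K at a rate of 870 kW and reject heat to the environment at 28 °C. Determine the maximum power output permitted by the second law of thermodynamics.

T_C = 28 °C → 28 + 273.15 = 301.15 K.
No engine can exceed the Carnot limit: η_max = 1 − T_C/T_H = 1 − 301.15/523.00 = 0.4242.
W_max = η_max · Q_H = 0.4242 × 870 = 369 kW.

Ẇ_max ≈ 369 kW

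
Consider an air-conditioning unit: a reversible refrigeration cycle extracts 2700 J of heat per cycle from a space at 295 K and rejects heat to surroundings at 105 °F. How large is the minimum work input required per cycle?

W_in ≈ 171 J

T_H = 105 °F → (105 − 32) × 5/9 = 40.56 °C = 313.71 K.
Carnot COP: COP_R = T_C/(T_H − T_C) = 295.00/18.71 = 15.7707.
W = Q_C/COP_R = 2700/15.7707 = 171 J.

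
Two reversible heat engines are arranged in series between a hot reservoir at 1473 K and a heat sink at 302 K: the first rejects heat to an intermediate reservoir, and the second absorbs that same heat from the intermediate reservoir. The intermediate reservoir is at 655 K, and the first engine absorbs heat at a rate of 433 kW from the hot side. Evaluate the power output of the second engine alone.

Ẇ₂ ≈ 103.8 kW

Heat entering the second stage: Q_m = Q_H·(T_m/T_H) = 433 × 655.00/1473.00 = 192.5 kW.
Second-stage efficiency η₂ = 1 − T_C/T_m = 1 − 302.00/655.00 = 0.5389, so W₂ = η₂·Q_m = 103.8 kW.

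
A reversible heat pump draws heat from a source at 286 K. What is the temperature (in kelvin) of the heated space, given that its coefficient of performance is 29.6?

COP_HP = T_H/(T_H − T_C) ⇒ T_H = T_C·COP_HP/(COP_HP − 1) = 286.00 × 29.6/(29.6 − 1) = 296 K.

T_H ≈ 296 K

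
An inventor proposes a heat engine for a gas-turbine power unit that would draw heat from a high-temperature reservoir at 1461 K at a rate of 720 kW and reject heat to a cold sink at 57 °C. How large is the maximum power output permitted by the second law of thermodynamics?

T_C = 57 °C → 57 + 273.15 = 330.15 K.
No engine can exceed the Carnot limit: η_max = 1 − T_C/T_H = 1 − 330.15/1461.00 = 0.7740.
W_max = η_max · Q_H = 0.7740 × 720 = 557 kW.

Ẇ_max ≈ 557 kW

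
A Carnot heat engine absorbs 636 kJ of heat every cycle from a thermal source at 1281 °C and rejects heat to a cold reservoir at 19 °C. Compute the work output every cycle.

W ≈ 516 kJ

T_H = 1281 °C → 1281 + 273.15 = 1554.15 K.
T_C = 19 °C → 19 + 273.15 = 292.15 K.
For a reversible engine, η = 1 − T_C/T_H = 1 − 292.15/1554.15 = 0.8120.
W = η·Q_H = 0.8120 × 636 = 516 kJ.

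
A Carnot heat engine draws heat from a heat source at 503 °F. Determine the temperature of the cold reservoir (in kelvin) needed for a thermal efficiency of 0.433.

T_C ≈ 303.2 K

T_H = 503 °F → (503 − 32) × 5/9 = 261.67 °C = 534.82 K.
From η = 1 − T_C/T_H, T_C = T_H·(1 − η) = 534.82 × (1 − 0.433) = 303.2 K.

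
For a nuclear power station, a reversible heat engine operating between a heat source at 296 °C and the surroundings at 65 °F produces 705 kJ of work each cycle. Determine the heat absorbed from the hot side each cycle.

T_H = 296 °C → 296 + 273.15 = 569.15 K.
T_C = 65 °F → (65 − 32) × 5/9 = 18.33 °C = 291.48 K.
Since the cycle is reversible, η = 1 − T_C/T_H = 1 − 291.48/569.15 = 0.4879.
Q_H = W/η = 705/0.4879 = 1450 kJ.

Q_H ≈ 1450 kJ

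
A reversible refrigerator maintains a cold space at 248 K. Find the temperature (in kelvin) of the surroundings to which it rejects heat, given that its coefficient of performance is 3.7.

T_H ≈ 315.0 K

COP_R = T_C/(T_H − T_C) ⇒ T_H = T_C·(1 + 1/COP_R) = 248.00 × (1 + 1/3.7) = 315.0 K.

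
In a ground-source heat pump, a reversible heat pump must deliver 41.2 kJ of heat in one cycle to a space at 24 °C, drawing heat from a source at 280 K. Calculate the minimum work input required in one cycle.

T_H = 24 °C → 24 + 273.15 = 297.15 K.
Reversible heating COP: COP_HP = T_H/(T_H − T_C) = 297.15/17.15 = 17.3265.
W = Q_H/COP_HP = 41.2/17.3265 = 2.378 kJ.

W_in ≈ 2.378 kJ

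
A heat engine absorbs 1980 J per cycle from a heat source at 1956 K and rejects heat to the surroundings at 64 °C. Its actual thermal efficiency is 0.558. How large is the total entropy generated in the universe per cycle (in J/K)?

T_C = 64 °C → 64 + 273.15 = 337.15 K.
W = η·Q_H = 0.558 × 1980 = 1105 J, so Q_C = Q_H − W = 875.2 J.
The hot reservoir loses entropy Q_H/T_H = 1980/1956.00 = 1.012 J/K; the cold reservoir gains Q_C/T_C = 875.2/337.15 = 2.596 J/K.
ΔS_univ = −Q_H/T_H + Q_C/T_C = 1.58 J/K (> 0, since η = 0.558 < η_Carnot = 0.828).

ΔS_univ ≈ 1.58 J/K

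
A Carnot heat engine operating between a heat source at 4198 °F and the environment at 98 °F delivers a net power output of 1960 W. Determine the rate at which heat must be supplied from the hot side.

T_H = 4198 °F → (4198 − 32) × 5/9 = 2314.44 °C = 2587.59 K.
T_C = 98 °F → (98 − 32) × 5/9 = 36.67 °C = 309.82 K.
Carnot efficiency: η = 1 − T_C/T_H = 1 − 309.82/2587.59 = 0.8803.
Q_H = W/η = 1960/0.8803 = 2230 W.

Q̇_H ≈ 2230 W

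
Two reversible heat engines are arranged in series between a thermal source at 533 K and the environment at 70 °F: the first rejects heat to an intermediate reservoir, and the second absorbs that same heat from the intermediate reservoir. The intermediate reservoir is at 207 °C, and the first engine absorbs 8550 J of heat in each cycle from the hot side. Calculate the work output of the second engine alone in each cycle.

W₂ ≈ 2980 J

T_C = 70 °F → (70 − 32) × 5/9 = 21.11 °C = 294.26 K.
T_m = 207 °C → 207 + 273.15 = 480.15 K.
Heat entering the second stage: Q_m = Q_H·(T_m/T_H) = 8550 × 480.15/533.00 = 7700 J.
Second-stage efficiency η₂ = 1 − T_C/T_m = 1 − 294.26/480.15 = 0.3871, so W₂ = η₂·Q_m = 2980 J.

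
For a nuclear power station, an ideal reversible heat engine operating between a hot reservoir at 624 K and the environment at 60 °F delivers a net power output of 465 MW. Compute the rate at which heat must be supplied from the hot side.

T_C = 60 °F → (60 − 32) × 5/9 = 15.56 °C = 288.71 K.
For a reversible engine, η = 1 − T_C/T_H = 1 − 288.71/624.00 = 0.5373.
Q_H = W/η = 465/0.5373 = 865 MW.

Q̇_H ≈ 865 MW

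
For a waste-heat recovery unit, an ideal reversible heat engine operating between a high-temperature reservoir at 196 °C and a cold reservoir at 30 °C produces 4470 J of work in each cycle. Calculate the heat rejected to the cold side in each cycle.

Q_C ≈ 8160 J

T_H = 196 °C → 196 + 273.15 = 469.15 K.
T_C = 30 °C → 30 + 273.15 = 303.15 K.
Carnot efficiency: η = 1 − T_C/T_H = 1 − 303.15/469.15 = 0.3538.
Since Q_C/Q_H = T_C/T_H and Q_H = W/η, Q_C = W·T_C/(T_H − T_C) = 4470 × 303.15/166.00 = 8160 J.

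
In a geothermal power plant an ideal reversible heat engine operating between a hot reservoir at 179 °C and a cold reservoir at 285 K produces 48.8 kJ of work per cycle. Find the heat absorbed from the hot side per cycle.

Q_H ≈ 132 kJ

T_H = 179 °C → 179 + 273.15 = 452.15 K.
Carnot efficiency: η = 1 − T_C/T_H = 1 − 285.00/452.15 = 0.3697.
Q_H = W/η = 48.8/0.3697 = 132 kJ.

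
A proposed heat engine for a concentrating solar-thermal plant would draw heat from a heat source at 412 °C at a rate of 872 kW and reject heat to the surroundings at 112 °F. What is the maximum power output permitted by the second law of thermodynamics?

T_H = 412 °C → 412 + 273.15 = 685.15 K.
T_C = 112 °F → (112 − 32) × 5/9 = 44.44 °C = 317.59 K.
The upper bound on efficiency is η_max = 1 − T_C/T_H = 1 − 317.59/685.15 = 0.5365.
W_max = η_max · Q_H = 0.5365 × 872 = 467.8 kW.

Ẇ_max ≈ 467.8 kW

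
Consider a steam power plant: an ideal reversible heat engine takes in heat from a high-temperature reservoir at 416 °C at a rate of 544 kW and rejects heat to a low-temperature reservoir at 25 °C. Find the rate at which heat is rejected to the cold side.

T_H = 416 °C → 416 + 273.15 = 689.15 K.
T_C = 25 °C → 25 + 273.15 = 298.15 K.
Carnot efficiency: η = 1 − T_C/T_H = 1 − 298.15/689.15 = 0.5674.
For a reversible cycle Q_C/Q_H = T_C/T_H, so Q_C = 544 × 298.15/689.15 = 235.4 kW.

Q̇_C ≈ 235.4 kW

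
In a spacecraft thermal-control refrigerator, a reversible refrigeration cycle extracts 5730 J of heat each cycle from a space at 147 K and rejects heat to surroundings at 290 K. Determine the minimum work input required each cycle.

The reversible coefficient of performance is COP_R = T_C/(T_H − T_C) = 147.00/143.00 = 1.0280.
W = Q_C/COP_R = 5730/1.0280 = 5570 J.

W_in ≈ 5570 J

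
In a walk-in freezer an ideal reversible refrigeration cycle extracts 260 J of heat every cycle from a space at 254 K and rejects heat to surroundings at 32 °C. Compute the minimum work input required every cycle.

W_in ≈ 52.4 J

T_H = 32 °C → 32 + 273.15 = 305.15 K.
The reversible coefficient of performance is COP_R = T_C/(T_H − T_C) = 254.00/51.15 = 4.9658.
W = Q_C/COP_R = 260/4.9658 = 52.4 J.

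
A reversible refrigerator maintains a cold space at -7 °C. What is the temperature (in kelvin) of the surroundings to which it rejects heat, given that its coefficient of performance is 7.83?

T_H ≈ 300 K

T_C = -7 °C → -7 + 273.15 = 266.15 K.
COP_R = T_C/(T_H − T_C) ⇒ T_H = T_C·(1 + 1/COP_R) = 266.15 × (1 + 1/7.83) = 300 K.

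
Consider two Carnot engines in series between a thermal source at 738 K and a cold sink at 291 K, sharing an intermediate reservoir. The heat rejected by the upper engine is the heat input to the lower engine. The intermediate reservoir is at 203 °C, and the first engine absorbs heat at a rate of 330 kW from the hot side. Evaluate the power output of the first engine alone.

T_m = 203 °C → 203 + 273.15 = 476.15 K.
First-stage efficiency η₁ = 1 − T_m/T_H = 1 − 476.15/738.00 = 0.3548.
W₁ = η₁·Q_H = 0.3548 × 330 = 117 kW.

Ẇ₁ ≈ 117 kW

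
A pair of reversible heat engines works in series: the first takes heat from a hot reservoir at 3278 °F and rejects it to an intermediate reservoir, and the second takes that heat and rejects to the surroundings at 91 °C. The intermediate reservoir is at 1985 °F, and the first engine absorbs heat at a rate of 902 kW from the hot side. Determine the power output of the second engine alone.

Ẇ₂ ≈ 432 kW

T_H = 3278 °F → (3278 − 32) × 5/9 = 1803.33 °C = 2076.48 K.
T_C = 91 °C → 91 + 273.15 = 364.15 K.
T_m = 1985 °F → (1985 − 32) × 5/9 = 1085.00 °C = 1358.15 K.
Heat entering the second stage: Q_m = Q_H·(T_m/T_H) = 902 × 1358.15/2076.48 = 590 kW.
Second-stage efficiency η₂ = 1 − T_C/T_m = 1 − 364.15/1358.15 = 0.7319, so W₂ = η₂·Q_m = 432 kW.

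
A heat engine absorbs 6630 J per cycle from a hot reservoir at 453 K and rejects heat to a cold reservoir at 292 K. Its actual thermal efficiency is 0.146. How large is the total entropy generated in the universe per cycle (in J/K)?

W = η·Q_H = 0.146 × 6630 = 968.0 J, so Q_C = Q_H − W = 5662 J.
Reservoir entropy changes: ΔS_H = −Q_H/T_H = −6630/453.00 = -14.64 J/K and ΔS_C = +Q_C/T_C = 5662/292.00 = 19.39 J/K.
ΔS_univ = −Q_H/T_H + Q_C/T_C = 4.755 J/K (> 0, since η = 0.146 < η_Carnot = 0.355).

ΔS_univ ≈ 4.755 J/K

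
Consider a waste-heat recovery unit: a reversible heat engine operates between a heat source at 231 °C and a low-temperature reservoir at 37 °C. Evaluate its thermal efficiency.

T_H = 231 °C → 231 + 273.15 = 504.15 K.
T_C = 37 °C → 37 + 273.15 = 310.15 K.
Since the cycle is reversible, η = 1 − T_C/T_H = 1 − 310.15/504.15 = 0.3848.

η ≈ 0.3848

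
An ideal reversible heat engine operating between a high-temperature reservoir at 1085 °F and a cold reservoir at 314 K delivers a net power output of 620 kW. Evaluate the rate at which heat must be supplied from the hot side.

Q̇_H ≈ 978 kW

T_H = 1085 °F → (1085 − 32) × 5/9 = 585.00 °C = 858.15 K.
The Carnot efficiency is η = 1 − T_C/T_H = 1 − 314.00/858.15 = 0.6341.
Q_H = W/η = 620/0.6341 = 978 kW.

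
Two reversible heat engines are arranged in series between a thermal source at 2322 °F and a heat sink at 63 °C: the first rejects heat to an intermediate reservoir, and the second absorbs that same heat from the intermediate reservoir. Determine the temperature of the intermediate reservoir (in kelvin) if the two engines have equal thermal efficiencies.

T_H = 2322 °F → (2322 − 32) × 5/9 = 1272.22 °C = 1545.37 K.
T_C = 63 °C → 63 + 273.15 = 336.15 K.
Equal efficiencies require 1 − T_m/T_H = 1 − T_C/T_m, i.e. T_m/T_H = T_C/T_m, so T_m = √(T_H·T_C) = √(1545.37 × 336.15) = 721 K.

T_m ≈ 721 K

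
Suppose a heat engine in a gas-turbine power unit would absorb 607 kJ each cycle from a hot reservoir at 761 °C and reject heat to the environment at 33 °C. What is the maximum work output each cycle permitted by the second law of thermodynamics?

T_H = 761 °C → 761 + 273.15 = 1034.15 K.
T_C = 33 °C → 33 + 273.15 = 306.15 K.
No engine can exceed the Carnot limit: η_max = 1 − T_C/T_H = 1 − 306.15/1034.15 = 0.7040.
W_max = η_max · Q_H = 0.7040 × 607 = 427.3 kJ.

W_max ≈ 427.3 kJ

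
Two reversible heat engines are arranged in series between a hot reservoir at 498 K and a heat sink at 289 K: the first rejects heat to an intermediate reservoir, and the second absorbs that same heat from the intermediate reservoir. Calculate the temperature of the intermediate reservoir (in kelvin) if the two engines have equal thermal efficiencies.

T_m ≈ 379.4 K

Equal efficiencies require 1 − T_m/T_H = 1 − T_C/T_m, i.e. T_m/T_H = T_C/T_m, so T_m = √(T_H·T_C) = √(498.00 × 289.00) = 379.4 K.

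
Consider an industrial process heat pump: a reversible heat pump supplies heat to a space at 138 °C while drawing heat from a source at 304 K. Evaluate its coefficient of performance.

COP_HP ≈ 3.84

T_H = 138 °C → 138 + 273.15 = 411.15 K.
Reversible heating COP: COP_HP = T_H/(T_H − T_C) = 411.15/(411.15 − 304.00) = 3.84.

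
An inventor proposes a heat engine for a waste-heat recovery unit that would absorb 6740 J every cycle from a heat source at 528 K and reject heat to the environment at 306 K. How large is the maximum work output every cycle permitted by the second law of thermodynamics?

W_max ≈ 2830 J

The upper bound on efficiency is η_max = 1 − T_C/T_H = 1 − 306.00/528.00 = 0.4205.
W_max = η_max · Q_H = 0.4205 × 6740 = 2830 J.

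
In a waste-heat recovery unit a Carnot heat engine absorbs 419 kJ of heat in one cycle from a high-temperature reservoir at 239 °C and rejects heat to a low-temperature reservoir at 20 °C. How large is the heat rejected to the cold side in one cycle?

T_H = 239 °C → 239 + 273.15 = 512.15 K.
T_C = 20 °C → 20 + 273.15 = 293.15 K.
For a reversible engine, η = 1 − T_C/T_H = 1 − 293.15/512.15 = 0.4276.
For a reversible cycle Q_C/Q_H = T_C/T_H, so Q_C = 419 × 293.15/512.15 = 239.8 kJ.

Q_C ≈ 239.8 kJ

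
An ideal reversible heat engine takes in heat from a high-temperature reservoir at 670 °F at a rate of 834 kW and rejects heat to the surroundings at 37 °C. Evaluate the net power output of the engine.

T_H = 670 °F → (670 − 32) × 5/9 = 354.44 °C = 627.59 K.
T_C = 37 °C → 37 + 273.15 = 310.15 K.
Carnot efficiency: η = 1 − T_C/T_H = 1 − 310.15/627.59 = 0.5058.
W = η·Q_H = 0.5058 × 834 = 422 kW.

Ẇ ≈ 422 kW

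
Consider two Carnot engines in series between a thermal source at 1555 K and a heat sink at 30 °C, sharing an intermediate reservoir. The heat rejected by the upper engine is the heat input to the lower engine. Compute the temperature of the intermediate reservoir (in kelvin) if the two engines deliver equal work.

T_m ≈ 929 K

T_C = 30 °C → 30 + 273.15 = 303.15 K.
For reversible stages Q_m = Q_H·(T_m/T_H). Setting W₁ = Q_H(1 − T_m/T_H) equal to W₂ = Q_m(1 − T_C/T_m) = Q_H·(T_m − T_C)/T_H gives T_H − T_m = T_m − T_C, so T_m = (T_H + T_C)/2 = (1555.00 + 303.15)/2 = 929 K.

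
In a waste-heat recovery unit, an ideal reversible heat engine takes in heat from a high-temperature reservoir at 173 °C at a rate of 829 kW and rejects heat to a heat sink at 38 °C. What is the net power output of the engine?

Ẇ ≈ 250.8 kW

T_H = 173 °C → 173 + 273.15 = 446.15 K.
T_C = 38 °C → 38 + 273.15 = 311.15 K.
Carnot efficiency: η = 1 − T_C/T_H = 1 − 311.15/446.15 = 0.3026.
W = η·Q_H = 0.3026 × 829 = 250.8 kW.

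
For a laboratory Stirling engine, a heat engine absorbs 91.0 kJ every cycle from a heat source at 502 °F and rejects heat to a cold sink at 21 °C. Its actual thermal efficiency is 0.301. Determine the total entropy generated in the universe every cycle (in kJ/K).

T_H = 502 °F → (502 − 32) × 5/9 = 261.11 °C = 534.26 K.
T_C = 21 °C → 21 + 273.15 = 294.15 K.
W = η·Q_H = 0.301 × 91.0 = 27.39 kJ, so Q_C = Q_H − W = 63.61 kJ.
Entropy balance on the reservoirs: −Q_H/T_H = -0.1703 kJ/K, +Q_C/T_C = 0.2162 kJ/K.
ΔS_univ = −Q_H/T_H + Q_C/T_C = 0.0459 kJ/K (> 0, since η = 0.301 < η_Carnot = 0.449).

ΔS_univ ≈ 0.0459 kJ/K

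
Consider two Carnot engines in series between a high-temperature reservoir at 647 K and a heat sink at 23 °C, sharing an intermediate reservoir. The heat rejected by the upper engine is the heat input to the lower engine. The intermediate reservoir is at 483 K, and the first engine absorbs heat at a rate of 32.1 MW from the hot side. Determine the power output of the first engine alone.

T_C = 23 °C → 23 + 273.15 = 296.15 K.
First-stage efficiency η₁ = 1 − T_m/T_H = 1 − 483.00/647.00 = 0.2535.
W₁ = η₁·Q_H = 0.2535 × 32.1 = 8.137 MW.

Ẇ₁ ≈ 8.137 MW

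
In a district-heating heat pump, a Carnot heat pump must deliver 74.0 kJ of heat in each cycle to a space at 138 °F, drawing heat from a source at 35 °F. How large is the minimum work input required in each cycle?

T_H = 138 °F → (138 − 32) × 5/9 = 58.89 °C = 332.04 K.
T_C = 35 °F → (35 − 32) × 5/9 = 1.67 °C = 274.82 K.
The Carnot heat-pump COP is COP_HP = T_H/(T_H − T_C) = 332.04/57.22 = 5.8026.
W = Q_H/COP_HP = 74.0/5.8026 = 12.8 kJ.

W_in ≈ 12.8 kJ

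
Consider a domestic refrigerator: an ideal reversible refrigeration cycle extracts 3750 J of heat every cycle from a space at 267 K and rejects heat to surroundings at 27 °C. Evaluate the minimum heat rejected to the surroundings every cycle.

T_H = 27 °C → 27 + 273.15 = 300.15 K.
For a reversible cycle Q_H/Q_C = T_H/T_C, so Q_H = Q_C·T_H/T_C = 3750 × 300.15/267.00 = 4220 J.

Q_H ≈ 4220 J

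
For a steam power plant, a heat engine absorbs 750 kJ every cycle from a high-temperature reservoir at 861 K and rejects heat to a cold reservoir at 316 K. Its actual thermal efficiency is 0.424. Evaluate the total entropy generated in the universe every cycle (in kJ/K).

ΔS_univ ≈ 0.496 kJ/K

W = η·Q_H = 0.424 × 750 = 318.0 kJ, so Q_C = Q_H − W = 432.0 kJ.
The hot reservoir loses entropy Q_H/T_H = 750/861.00 = 0.8711 kJ/K; the cold reservoir gains Q_C/T_C = 432.0/316.00 = 1.367 kJ/K.
ΔS_univ = −Q_H/T_H + Q_C/T_C = 0.496 kJ/K (> 0, since η = 0.424 < η_Carnot = 0.633).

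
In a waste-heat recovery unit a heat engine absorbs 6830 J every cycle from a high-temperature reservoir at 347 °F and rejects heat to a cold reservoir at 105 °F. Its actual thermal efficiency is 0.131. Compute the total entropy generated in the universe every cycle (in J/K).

T_H = 347 °F → (347 − 32) × 5/9 = 175.00 °C = 448.15 K.
T_C = 105 °F → (105 − 32) × 5/9 = 40.56 °C = 313.71 K.
W = η·Q_H = 0.131 × 6830 = 894.7 J, so Q_C = Q_H − W = 5935 J.
Reservoir entropy changes: ΔS_H = −Q_H/T_H = −6830/448.15 = -15.24 J/K and ΔS_C = +Q_C/T_C = 5935/313.71 = 18.92 J/K.
ΔS_univ = −Q_H/T_H + Q_C/T_C = 3.68 J/K (> 0, since η = 0.131 < η_Carnot = 0.300).

ΔS_univ ≈ 3.68 J/K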